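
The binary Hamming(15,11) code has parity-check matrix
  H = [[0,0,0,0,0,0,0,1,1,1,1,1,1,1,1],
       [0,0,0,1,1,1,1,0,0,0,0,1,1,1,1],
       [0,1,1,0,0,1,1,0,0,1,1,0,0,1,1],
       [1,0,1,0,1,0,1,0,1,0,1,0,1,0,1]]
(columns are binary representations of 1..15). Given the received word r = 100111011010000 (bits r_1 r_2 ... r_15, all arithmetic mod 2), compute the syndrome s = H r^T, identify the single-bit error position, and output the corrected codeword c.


s = (1, 1, 0, 0)^T, error position = 12, corrected codeword c = 100111011011000

Compute s = H r^T mod 2 one row at a time:
  s_1 = 1 + 1 + 0 + 1 + 0 + 0 + 0 + 0 = 3 ≡ 1 (mod 2).
  s_2 = 1 + 1 + 1 + 0 + 0 + 0 + 0 + 0 = 3 ≡ 1 (mod 2).
  s_3 = 0 + 0 + 1 + 0 + 0 + 1 + 0 + 0 = 2 ≡ 0 (mod 2).
  s_4 = 1 + 0 + 1 + 0 + 1 + 1 + 0 + 0 = 4 ≡ 0 (mod 2).
s = (1, 1, 0, 0)^T — this equals column 12 of H (binary 1100), so error is at position 12.
Correct: flip bit 12 of r = 100111011010000 to get c = 100111011011000.


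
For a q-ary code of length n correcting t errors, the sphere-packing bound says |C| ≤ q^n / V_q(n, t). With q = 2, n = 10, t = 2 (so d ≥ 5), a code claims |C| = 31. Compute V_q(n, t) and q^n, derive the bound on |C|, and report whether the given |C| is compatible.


V_q(n, t) = 56, q^n = 1024, Hamming bound = 18, |C| = 31 > bound (violated).

Step 1: Compute V_q(n, t) = Σ_{j=0}^2 C(n, j) (q−1)^j.
  j = 0: C(10,0)·(1)^0 = 1·1 = 1.
  j = 1: C(10,1)·(1)^1 = 10·1 = 10.
  j = 2: C(10,2)·(1)^2 = 45·1 = 45.
  V_q(n, t) = 1 + 10 + 45 = 56.
Step 2: q^n = 2^10 = 1024.
Step 3: Hamming bound ⌊q^n / V_q(n,t)⌋ = ⌊1024/56⌋ = 18.
Step 4: Compare |C| = 31 to 18: violated.
The claimed |C| lies above the Hamming bound, so no 2-ary code of length 10 with d ≥ 5 can have 31 codewords.


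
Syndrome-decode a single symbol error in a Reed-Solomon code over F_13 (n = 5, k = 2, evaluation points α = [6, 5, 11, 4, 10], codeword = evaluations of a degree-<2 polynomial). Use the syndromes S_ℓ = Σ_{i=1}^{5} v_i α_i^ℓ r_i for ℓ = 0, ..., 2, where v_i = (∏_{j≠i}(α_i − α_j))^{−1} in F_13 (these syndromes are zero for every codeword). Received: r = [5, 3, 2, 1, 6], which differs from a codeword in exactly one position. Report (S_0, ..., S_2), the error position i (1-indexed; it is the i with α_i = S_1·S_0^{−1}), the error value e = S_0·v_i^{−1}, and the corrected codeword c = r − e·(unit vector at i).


S = (11, 6, 8), error at position 5, error magnitude e = 6, c = [5, 3, 2, 1, 0].

Step 1: column multipliers v_i = (∏_{j≠i}(α_i − α_j))^{−1} mod 13.
  i = 1 (α = 6): (6−5)(6−11)(6−4)(6−10) = 1·(−5)·2·(−4) = 40 ≡ 1, so v_1 = 1^{−1} = 1 (mod 13).
  i = 2 (α = 5): (5−6)(5−11)(5−4)(5−10) = (−1)·(−6)·1·(−5) = −30 ≡ 9, so v_2 = 9^{−1} = 3 (mod 13).
  i = 3 (α = 11): (11−6)(11−5)(11−4)(11−10) = 5·6·7·1 = 210 ≡ 2, so v_3 = 2^{−1} = 7 (mod 13).
  i = 4 (α = 4): (4−6)(4−5)(4−11)(4−10) = (−2)·(−1)·(−7)·(−6) = 84 ≡ 6, so v_4 = 6^{−1} = 11 (mod 13).
  i = 5 (α = 10): (10−6)(10−5)(10−11)(10−4) = 4·5·(−1)·6 = −120 ≡ 10, so v_5 = 10^{−1} = 4 (mod 13).
  v = [1, 3, 7, 11, 4].
Step 2: syndromes of r = [5, 3, 2, 1, 6] (all sums mod 13).
  S_0 = Σ v_i r_i = 1·5 + 3·3 + 7·2 + 11·1 + 4·6 = 63 ≡ 11.
  S_1 = Σ v_i α_i r_i = 1·6·5 + 3·5·3 + 7·11·2 + 11·4·1 + 4·10·6 = 513 ≡ 6.
  α_i^2 mod 13 = [10, 12, 4, 3, 9].
  S_2 = Σ v_i α_i^2 r_i = 1·10·5 + 3·12·3 + 7·4·2 + 11·3·1 + 4·9·6 = 463 ≡ 8.
  S = (11, 6, 8) ≠ 0, so r is not a codeword (an error is present).
Step 3: locate the error. For a single error e at position i, S_ℓ = v_i·e·α_i^ℓ, so α_err = S_1/S_0.
  S_0^{−1} = 11^{−1} = 6 (mod 13), so α_err = 6·6 = 36 ≡ 10 = α_5. Error position i = 5.
  Consistency check: S_2/S_1 = 8·11 = 88 ≡ 10 = α_err ✓ (single-error assumption holds).
Step 4: error magnitude e = S_0/v_5 = S_0·∏_{j≠5}(α_5 − α_j) = 11·10 = 110 ≡ 6 (mod 13).
Step 5: correct position 5: c_5 = r_5 − e = 6 − 6 ≡ 0 (mod 13). Hence c = [5, 3, 2, 1, 0].
  Check: interpolating c through the α_i gives m(x) = 6 + 2·x (degree < 2) with m(α_i) = c_i for every i, so c is indeed a codeword.


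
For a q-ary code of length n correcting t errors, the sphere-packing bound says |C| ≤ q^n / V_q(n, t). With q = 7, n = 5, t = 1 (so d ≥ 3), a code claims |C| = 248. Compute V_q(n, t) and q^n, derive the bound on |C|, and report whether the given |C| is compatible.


V_q(n, t) = 31, q^n = 16807, Hamming bound = 542, |C| = 248 ≤ bound (satisfied).

Step 1: Compute V_q(n, t) = Σ_{j=0}^1 C(n, j) (q−1)^j.
  j = 0: C(5,0)·(6)^0 = 1·1 = 1.
  j = 1: C(5,1)·(6)^1 = 5·6 = 30.
  V_q(n, t) = 1 + 30 = 31.
Step 2: q^n = 7^5 = 16807.
Step 3: Hamming bound ⌊q^n / V_q(n,t)⌋ = ⌊16807/31⌋ = 542.
Step 4: Compare |C| = 248 to 542: satisfied.
The claimed |C| lies below the Hamming bound.


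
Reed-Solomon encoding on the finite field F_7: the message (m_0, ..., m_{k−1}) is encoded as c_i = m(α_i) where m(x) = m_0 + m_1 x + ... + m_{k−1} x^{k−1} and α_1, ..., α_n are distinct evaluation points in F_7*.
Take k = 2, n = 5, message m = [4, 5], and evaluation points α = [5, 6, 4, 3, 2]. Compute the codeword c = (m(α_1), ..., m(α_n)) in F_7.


c = [1, 6, 3, 5, 0]

Message polynomial: m(x) = 4 + 5·x (mod 7).
For each evaluation point α_i, compute m(α_i) mod 7:
  α_1 = 5: Horner steps 5 → 1, so m(5) = 1.
  α_2 = 6: Horner steps 5 → 6, so m(6) = 6.
  α_3 = 4: Horner steps 5 → 3, so m(4) = 3.
  α_4 = 3: Horner steps 5 → 5, so m(3) = 5.
  α_5 = 2: Horner steps 5 → 0, so m(2) = 0.
Codeword c = [1, 6, 3, 5, 0] ∈ F_7^5.


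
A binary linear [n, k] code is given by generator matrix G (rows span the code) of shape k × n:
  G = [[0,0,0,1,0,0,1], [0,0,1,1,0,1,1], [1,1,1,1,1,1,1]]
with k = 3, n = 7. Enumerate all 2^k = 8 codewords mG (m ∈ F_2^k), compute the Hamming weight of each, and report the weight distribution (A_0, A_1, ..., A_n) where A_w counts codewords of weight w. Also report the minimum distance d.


Weight distribution: A_0 = 1, A_2 = 2, A_3 = 1, A_4 = 1, A_5 = 2, A_7 = 1. Minimum distance d = 2.

Enumerate all 2^3 = 8 messages m ∈ F_2^3.
For each, compute codeword c = mG in F_2^7, then tally its weight.
  m = 000 → c = 0000000, weight = 0.
  m = 100 → c = 0001001, weight = 2.
  m = 010 → c = 0011011, weight = 4.
  m = 110 → c = 0010010, weight = 2.
  m = 001 → c = 1111111, weight = 7.
  m = 101 → c = 1110110, weight = 5.
  m = 011 → c = 1100100, weight = 3.
  m = 111 → c = 1101101, weight = 5.
Tally weights:
  weight 0: 1 codewords.
  weight 2: 2 codewords.
  weight 3: 1 codewords.
  weight 4: 1 codewords.
  weight 5: 2 codewords.
  weight 7: 1 codewords.
Minimum distance d = smallest w > 0 with A_w > 0 = 2.
Sanity: Σ A_w = 8 = 2^3 = 8 ✓.


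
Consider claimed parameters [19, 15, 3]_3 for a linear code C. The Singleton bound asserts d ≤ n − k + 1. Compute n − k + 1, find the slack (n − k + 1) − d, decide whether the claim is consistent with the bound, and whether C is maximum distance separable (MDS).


Singleton RHS = n − k + 1 = 5, slack = 2, bound satisfied, not MDS.

Singleton bound: d ≤ n − k + 1.
Here n = 19, k = 15, so n − k + 1 = 5.
Given d = 3, check d ≤ 5: YES.
Slack = (n − k + 1) − d = 2.
The code is NOT MDS (slack = 2 > 0).
Description: the claimed parameters are [19, 15, 3]_3; such a code would be non-MDS.


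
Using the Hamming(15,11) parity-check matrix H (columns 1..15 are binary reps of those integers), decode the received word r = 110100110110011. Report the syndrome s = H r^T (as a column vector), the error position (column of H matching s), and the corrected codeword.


s = (1, 0, 0, 0)^T, error position = 8, corrected codeword c = 110100100110011

Compute s = H r^T mod 2 one row at a time:
  s_1 = 1 + 0 + 1 + 1 + 0 + 0 + 1 + 1 = 5 ≡ 1 (mod 2).
  s_2 = 1 + 0 + 0 + 1 + 0 + 0 + 1 + 1 = 4 ≡ 0 (mod 2).
  s_3 = 1 + 0 + 0 + 1 + 1 + 1 + 1 + 1 = 6 ≡ 0 (mod 2).
  s_4 = 1 + 0 + 0 + 1 + 0 + 1 + 0 + 1 = 4 ≡ 0 (mod 2).
s = (1, 0, 0, 0)^T — this equals column 8 of H (binary 1000), so error is at position 8.
Correct: flip bit 8 of r = 110100110110011 to get c = 110100100110011.


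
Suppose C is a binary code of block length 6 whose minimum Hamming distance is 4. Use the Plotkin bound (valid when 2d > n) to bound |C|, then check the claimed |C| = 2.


Plotkin bound M ≤ 4; given |C| = 2 ≤ bound (satisfied).

Check applicability: 2d = 8, n = 6.
2d − n = 2 > 0, so Plotkin applies.
Compute d/(2d−n) = 4/2 ≈ 2.0000.
⌊d/(2d−n)⌋ = 2.
Plotkin bound: M ≤ 2·2 = 4.
Given |C| = 2, check: satisfied.
This |C| is below the Plotkin bound.


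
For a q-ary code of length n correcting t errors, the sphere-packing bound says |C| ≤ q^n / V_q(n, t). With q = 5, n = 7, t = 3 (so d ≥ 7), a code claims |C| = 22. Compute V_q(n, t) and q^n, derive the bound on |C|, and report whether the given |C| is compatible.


V_q(n, t) = 2605, q^n = 78125, Hamming bound = 29, |C| = 22 ≤ bound (satisfied).

Step 1: Compute V_q(n, t) = Σ_{j=0}^3 C(n, j) (q−1)^j.
  j = 0: C(7,0)·(4)^0 = 1·1 = 1.
  j = 1: C(7,1)·(4)^1 = 7·4 = 28.
  j = 2: C(7,2)·(4)^2 = 21·16 = 336.
  j = 3: C(7,3)·(4)^3 = 35·64 = 2240.
  V_q(n, t) = 1 + 28 + 336 + 2240 = 2605.
Step 2: q^n = 5^7 = 78125.
Step 3: Hamming bound ⌊q^n / V_q(n,t)⌋ = ⌊78125/2605⌋ = 29.
Step 4: Compare |C| = 22 to 29: satisfied.
The claimed |C| lies below the Hamming bound.


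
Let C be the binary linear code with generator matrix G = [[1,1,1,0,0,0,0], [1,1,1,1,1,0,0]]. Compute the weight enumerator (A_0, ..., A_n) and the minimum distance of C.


Weight distribution: A_0 = 1, A_2 = 1, A_3 = 1, A_5 = 1. Minimum distance d = 2.

Enumerate all 2^2 = 4 messages m ∈ F_2^2.
For each, compute codeword c = mG in F_2^7, then tally its weight.
  m = 00 → c = 0000000, weight = 0.
  m = 10 → c = 1110000, weight = 3.
  m = 01 → c = 1111100, weight = 5.
  m = 11 → c = 0001100, weight = 2.
Tally weights:
  weight 0: 1 codewords.
  weight 2: 1 codewords.
  weight 3: 1 codewords.
  weight 5: 1 codewords.
Minimum distance d = smallest w > 0 with A_w > 0 = 2.
Sanity: Σ A_w = 4 = 2^2 = 4 ✓.


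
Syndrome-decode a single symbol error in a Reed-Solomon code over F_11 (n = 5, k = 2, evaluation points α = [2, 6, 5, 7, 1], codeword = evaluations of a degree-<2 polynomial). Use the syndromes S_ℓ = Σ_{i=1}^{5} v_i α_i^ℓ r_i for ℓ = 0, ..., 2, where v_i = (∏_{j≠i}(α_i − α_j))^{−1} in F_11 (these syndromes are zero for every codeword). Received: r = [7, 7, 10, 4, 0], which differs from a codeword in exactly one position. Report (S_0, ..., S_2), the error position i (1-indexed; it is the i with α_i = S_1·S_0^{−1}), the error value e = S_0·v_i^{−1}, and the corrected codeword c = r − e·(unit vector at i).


S = (9, 7, 3), error at position 1, error magnitude e = 10, c = [8, 7, 10, 4, 0].

Step 1: column multipliers v_i = (∏_{j≠i}(α_i − α_j))^{−1} mod 11.
  i = 1 (α = 2): (2−6)(2−5)(2−7)(2−1) = (−4)·(−3)·(−5)·1 = −60 ≡ 6, so v_1 = 6^{−1} = 2 (mod 11).
  i = 2 (α = 6): (6−2)(6−5)(6−7)(6−1) = 4·1·(−1)·5 = −20 ≡ 2, so v_2 = 2^{−1} = 6 (mod 11).
  i = 3 (α = 5): (5−2)(5−6)(5−7)(5−1) = 3·(−1)·(−2)·4 = 24 ≡ 2, so v_3 = 2^{−1} = 6 (mod 11).
  i = 4 (α = 7): (7−2)(7−6)(7−5)(7−1) = 5·1·2·6 = 60 ≡ 5, so v_4 = 5^{−1} = 9 (mod 11).
  i = 5 (α = 1): (1−2)(1−6)(1−5)(1−7) = (−1)·(−5)·(−4)·(−6) = 120 ≡ 10, so v_5 = 10^{−1} = 10 (mod 11).
  v = [2, 6, 6, 9, 10].
Step 2: syndromes of r = [7, 7, 10, 4, 0] (all sums mod 11).
  S_0 = Σ v_i r_i = 2·7 + 6·7 + 6·10 + 9·4 + 10·0 = 152 ≡ 9.
  S_1 = Σ v_i α_i r_i = 2·2·7 + 6·6·7 + 6·5·10 + 9·7·4 + 10·1·0 = 832 ≡ 7.
  α_i^2 mod 11 = [4, 3, 3, 5, 1].
  S_2 = Σ v_i α_i^2 r_i = 2·4·7 + 6·3·7 + 6·3·10 + 9·5·4 + 10·1·0 = 542 ≡ 3.
  S = (9, 7, 3) ≠ 0, so r is not a codeword (an error is present).
Step 3: locate the error. For a single error e at position i, S_ℓ = v_i·e·α_i^ℓ, so α_err = S_1/S_0.
  S_0^{−1} = 9^{−1} = 5 (mod 11), so α_err = 7·5 = 35 ≡ 2 = α_1. Error position i = 1.
  Consistency check: S_2/S_1 = 3·8 = 24 ≡ 2 = α_err ✓ (single-error assumption holds).
Step 4: error magnitude e = S_0/v_1 = S_0·∏_{j≠1}(α_1 − α_j) = 9·6 = 54 ≡ 10 (mod 11).
Step 5: correct position 1: c_1 = r_1 − e = 7 − 10 ≡ 8 (mod 11). Hence c = [8, 7, 10, 4, 0].
  Check: interpolating c through the α_i gives m(x) = 3 + 8·x (degree < 2) with m(α_i) = c_i for every i, so c is indeed a codeword.


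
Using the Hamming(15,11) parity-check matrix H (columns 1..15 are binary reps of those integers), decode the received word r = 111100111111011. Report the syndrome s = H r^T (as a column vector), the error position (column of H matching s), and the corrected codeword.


s = (1, 1, 1, 0)^T, error position = 14, corrected codeword c = 111100111111001

Compute s = H r^T mod 2 one row at a time:
  s_1 = 1 + 1 + 1 + 1 + 1 + 0 + 1 + 1 = 7 ≡ 1 (mod 2).
  s_2 = 1 + 0 + 0 + 1 + 1 + 0 + 1 + 1 = 5 ≡ 1 (mod 2).
  s_3 = 1 + 1 + 0 + 1 + 1 + 1 + 1 + 1 = 7 ≡ 1 (mod 2).
  s_4 = 1 + 1 + 0 + 1 + 1 + 1 + 0 + 1 = 6 ≡ 0 (mod 2).
s = (1, 1, 1, 0)^T — this equals column 14 of H (binary 1110), so error is at position 14.
Correct: flip bit 14 of r = 111100111111011 to get c = 111100111111001.


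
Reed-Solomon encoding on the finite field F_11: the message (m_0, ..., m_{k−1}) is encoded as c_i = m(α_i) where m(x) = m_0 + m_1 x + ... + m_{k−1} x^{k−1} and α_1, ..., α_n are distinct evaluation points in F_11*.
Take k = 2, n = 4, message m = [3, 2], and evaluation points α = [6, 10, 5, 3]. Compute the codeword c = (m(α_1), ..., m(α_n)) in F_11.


c = [4, 1, 2, 9]

Message polynomial: m(x) = 3 + 2·x (mod 11).
For each evaluation point α_i, compute m(α_i) mod 11:
  α_1 = 6: Horner steps 2 → 4, so m(6) = 4.
  α_2 = 10: Horner steps 2 → 1, so m(10) = 1.
  α_3 = 5: Horner steps 2 → 2, so m(5) = 2.
  α_4 = 3: Horner steps 2 → 9, so m(3) = 9.
Codeword c = [4, 1, 2, 9] ∈ F_11^4.


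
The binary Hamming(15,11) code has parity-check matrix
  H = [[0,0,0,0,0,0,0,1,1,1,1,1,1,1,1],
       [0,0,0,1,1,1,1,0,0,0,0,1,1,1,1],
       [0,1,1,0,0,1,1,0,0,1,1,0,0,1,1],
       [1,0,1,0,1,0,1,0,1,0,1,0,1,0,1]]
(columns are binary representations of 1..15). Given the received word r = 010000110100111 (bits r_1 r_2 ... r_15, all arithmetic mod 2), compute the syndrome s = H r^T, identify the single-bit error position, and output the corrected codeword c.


s = (1, 0, 1, 1)^T, error position = 11, corrected codeword c = 010000110110111

Compute s = H r^T mod 2 one row at a time:
  s_1 = 1 + 0 + 1 + 0 + 0 + 1 + 1 + 1 = 5 ≡ 1 (mod 2).
  s_2 = 0 + 0 + 0 + 1 + 0 + 1 + 1 + 1 = 4 ≡ 0 (mod 2).
  s_3 = 1 + 0 + 0 + 1 + 1 + 0 + 1 + 1 = 5 ≡ 1 (mod 2).
  s_4 = 0 + 0 + 0 + 1 + 0 + 0 + 1 + 1 = 3 ≡ 1 (mod 2).
s = (1, 0, 1, 1)^T — this equals column 11 of H (binary 1011), so error is at position 11.
Correct: flip bit 11 of r = 010000110100111 to get c = 010000110110111.


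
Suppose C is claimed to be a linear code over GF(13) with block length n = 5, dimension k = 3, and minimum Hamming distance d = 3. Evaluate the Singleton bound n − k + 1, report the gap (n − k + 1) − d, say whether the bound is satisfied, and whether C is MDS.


Singleton RHS = n − k + 1 = 3, slack = 0, bound satisfied, MDS.

Singleton bound: d ≤ n − k + 1.
Here n = 5, k = 3, so n − k + 1 = 3.
Given d = 3, check d ≤ 3: YES.
Slack = (n − k + 1) − d = 0.
The code is MDS (slack = 0).
Description: the claimed parameters are [5, 3, 3]_13; such a code would be MDS (meets Singleton bound).


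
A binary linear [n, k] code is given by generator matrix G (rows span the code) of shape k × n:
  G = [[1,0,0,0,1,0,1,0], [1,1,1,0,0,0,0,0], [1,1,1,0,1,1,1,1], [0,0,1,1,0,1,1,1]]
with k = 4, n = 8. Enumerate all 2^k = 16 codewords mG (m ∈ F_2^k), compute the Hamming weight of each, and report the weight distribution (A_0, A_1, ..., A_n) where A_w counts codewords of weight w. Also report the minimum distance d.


Weight distribution: A_0 = 1, A_3 = 5, A_4 = 5, A_5 = 2, A_6 = 2, A_7 = 1. Minimum distance d = 3.

Enumerate all 2^4 = 16 messages m ∈ F_2^4.
For each, compute codeword c = mG in F_2^8, then tally its weight.
  m = 0000 → c = 00000000, weight = 0.
  m = 1000 → c = 10001010, weight = 3.
  m = 0100 → c = 11100000, weight = 3.
  m = 1100 → c = 01101010, weight = 4.
  m = 0010 → c = 11101111, weight = 7.
  m = 1010 → c = 01100101, weight = 4.
  m = 0110 → c = 00001111, weight = 4.
  m = 1110 → c = 10000101, weight = 3.
  m = 0001 → c = 00110111, weight = 5.
  m = 1001 → c = 10111101, weight = 6.
  m = 0101 → c = 11010111, weight = 6.
  m = 1101 → c = 01011101, weight = 5.
  m = 0011 → c = 11011000, weight = 4.
  m = 1011 → c = 01010010, weight = 3.
  m = 0111 → c = 00111000, weight = 3.
  m = 1111 → c = 10110010, weight = 4.
Tally weights:
  weight 0: 1 codewords.
  weight 3: 5 codewords.
  weight 4: 5 codewords.
  weight 5: 2 codewords.
  weight 6: 2 codewords.
  weight 7: 1 codewords.
Minimum distance d = smallest w > 0 with A_w > 0 = 3.
Sanity: Σ A_w = 16 = 2^4 = 16 ✓.


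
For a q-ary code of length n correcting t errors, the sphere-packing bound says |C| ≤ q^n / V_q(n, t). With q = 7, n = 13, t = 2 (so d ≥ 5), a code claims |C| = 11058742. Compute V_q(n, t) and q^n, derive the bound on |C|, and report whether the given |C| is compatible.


V_q(n, t) = 2887, q^n = 96889010407, Hamming bound = 33560446, |C| = 11058742 ≤ bound (satisfied).

Step 1: Compute V_q(n, t) = Σ_{j=0}^2 C(n, j) (q−1)^j.
  j = 0: C(13,0)·(6)^0 = 1·1 = 1.
  j = 1: C(13,1)·(6)^1 = 13·6 = 78.
  j = 2: C(13,2)·(6)^2 = 78·36 = 2808.
  V_q(n, t) = 1 + 78 + 2808 = 2887.
Step 2: q^n = 7^13 = 96889010407.
Step 3: Hamming bound ⌊q^n / V_q(n,t)⌋ = ⌊96889010407/2887⌋ = 33560446.
Step 4: Compare |C| = 11058742 to 33560446: satisfied.
The claimed |C| lies below the Hamming bound.


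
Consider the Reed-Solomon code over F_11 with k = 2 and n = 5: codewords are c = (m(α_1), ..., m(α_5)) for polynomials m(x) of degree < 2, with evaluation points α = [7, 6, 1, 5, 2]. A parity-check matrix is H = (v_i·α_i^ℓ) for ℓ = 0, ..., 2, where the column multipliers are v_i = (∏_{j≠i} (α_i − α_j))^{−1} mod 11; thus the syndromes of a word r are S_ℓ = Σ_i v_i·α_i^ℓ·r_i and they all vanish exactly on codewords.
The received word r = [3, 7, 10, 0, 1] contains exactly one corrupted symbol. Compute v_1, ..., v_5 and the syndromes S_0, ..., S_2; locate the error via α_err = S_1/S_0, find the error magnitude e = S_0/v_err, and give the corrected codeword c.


S = (6, 6, 6), error at position 3, error magnitude e = 5, c = [3, 7, 5, 0, 1].

Step 1: column multipliers v_i = (∏_{j≠i}(α_i − α_j))^{−1} mod 11.
  i = 1 (α = 7): (7−6)(7−1)(7−5)(7−2) = 1·6·2·5 = 60 ≡ 5, so v_1 = 5^{−1} = 9 (mod 11).
  i = 2 (α = 6): (6−7)(6−1)(6−5)(6−2) = (−1)·5·1·4 = −20 ≡ 2, so v_2 = 2^{−1} = 6 (mod 11).
  i = 3 (α = 1): (1−7)(1−6)(1−5)(1−2) = (−6)·(−5)·(−4)·(−1) = 120 ≡ 10, so v_3 = 10^{−1} = 10 (mod 11).
  i = 4 (α = 5): (5−7)(5−6)(5−1)(5−2) = (−2)·(−1)·4·3 = 24 ≡ 2, so v_4 = 2^{−1} = 6 (mod 11).
  i = 5 (α = 2): (2−7)(2−6)(2−1)(2−5) = (−5)·(−4)·1·(−3) = −60 ≡ 6, so v_5 = 6^{−1} = 2 (mod 11).
  v = [9, 6, 10, 6, 2].
Step 2: syndromes of r = [3, 7, 10, 0, 1] (all sums mod 11).
  S_0 = Σ v_i r_i = 9·3 + 6·7 + 10·10 + 6·0 + 2·1 = 171 ≡ 6.
  S_1 = Σ v_i α_i r_i = 9·7·3 + 6·6·7 + 10·1·10 + 6·5·0 + 2·2·1 = 545 ≡ 6.
  α_i^2 mod 11 = [5, 3, 1, 3, 4].
  S_2 = Σ v_i α_i^2 r_i = 9·5·3 + 6·3·7 + 10·1·10 + 6·3·0 + 2·4·1 = 369 ≡ 6.
  S = (6, 6, 6) ≠ 0, so r is not a codeword (an error is present).
Step 3: locate the error. For a single error e at position i, S_ℓ = v_i·e·α_i^ℓ, so α_err = S_1/S_0.
  S_0^{−1} = 6^{−1} = 2 (mod 11), so α_err = 6·2 = 12 ≡ 1 = α_3. Error position i = 3.
  Consistency check: S_2/S_1 = 6·2 = 12 ≡ 1 = α_err ✓ (single-error assumption holds).
Step 4: error magnitude e = S_0/v_3 = S_0·∏_{j≠3}(α_3 − α_j) = 6·10 = 60 ≡ 5 (mod 11).
Step 5: correct position 3: c_3 = r_3 − e = 10 − 5 ≡ 5 (mod 11). Hence c = [3, 7, 5, 0, 1].
  Check: interpolating c through the α_i gives m(x) = 9 + 7·x (degree < 2) with m(α_i) = c_i for every i, so c is indeed a codeword.


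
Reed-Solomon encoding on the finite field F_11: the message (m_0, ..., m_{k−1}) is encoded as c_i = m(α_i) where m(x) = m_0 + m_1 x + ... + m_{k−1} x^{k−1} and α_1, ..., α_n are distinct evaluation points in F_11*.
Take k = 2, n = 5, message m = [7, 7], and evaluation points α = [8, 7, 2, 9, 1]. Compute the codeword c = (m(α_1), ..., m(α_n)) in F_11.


c = [8, 1, 10, 4, 3]

Message polynomial: m(x) = 7 + 7·x (mod 11).
For each evaluation point α_i, compute m(α_i) mod 11:
  α_1 = 8: Horner steps 7 → 8, so m(8) = 8.
  α_2 = 7: Horner steps 7 → 1, so m(7) = 1.
  α_3 = 2: Horner steps 7 → 10, so m(2) = 10.
  α_4 = 9: Horner steps 7 → 4, so m(9) = 4.
  α_5 = 1: Horner steps 7 → 3, so m(1) = 3.
Codeword c = [8, 1, 10, 4, 3] ∈ F_11^5.


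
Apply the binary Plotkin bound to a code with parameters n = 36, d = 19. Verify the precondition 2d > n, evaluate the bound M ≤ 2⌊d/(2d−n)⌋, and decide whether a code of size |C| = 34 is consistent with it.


Plotkin bound M ≤ 18; given |C| = 34 > bound (violated).

Check applicability: 2d = 38, n = 36.
2d − n = 2 > 0, so Plotkin applies.
Compute d/(2d−n) = 19/2 ≈ 9.5000.
⌊d/(2d−n)⌋ = 9.
Plotkin bound: M ≤ 2·9 = 18.
Given |C| = 34, check: VIOLATED.
This |C| is above the Plotkin bound, so no binary code with n = 36, d = 19 and 34 codewords exists.


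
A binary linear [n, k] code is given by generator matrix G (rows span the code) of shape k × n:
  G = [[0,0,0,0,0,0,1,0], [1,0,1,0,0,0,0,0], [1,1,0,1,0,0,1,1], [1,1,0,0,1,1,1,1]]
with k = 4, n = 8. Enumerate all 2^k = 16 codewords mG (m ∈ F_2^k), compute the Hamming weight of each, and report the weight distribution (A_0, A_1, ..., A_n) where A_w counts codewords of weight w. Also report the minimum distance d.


Weight distribution: A_0 = 1, A_1 = 1, A_2 = 1, A_3 = 2, A_4 = 3, A_5 = 5, A_6 = 3. Minimum distance d = 1.

Enumerate all 2^4 = 16 messages m ∈ F_2^4.
For each, compute codeword c = mG in F_2^8, then tally its weight.
  m = 0000 → c = 00000000, weight = 0.
  m = 1000 → c = 00000010, weight = 1.
  m = 0100 → c = 10100000, weight = 2.
  m = 1100 → c = 10100010, weight = 3.
  m = 0010 → c = 11010011, weight = 5.
  m = 1010 → c = 11010001, weight = 4.
  m = 0110 → c = 01110011, weight = 5.
  m = 1110 → c = 01110001, weight = 4.
  m = 0001 → c = 11001111, weight = 6.
  m = 1001 → c = 11001101, weight = 5.
  m = 0101 → c = 01101111, weight = 6.
  m = 1101 → c = 01101101, weight = 5.
  m = 0011 → c = 00011100, weight = 3.
  m = 1011 → c = 00011110, weight = 4.
  m = 0111 → c = 10111100, weight = 5.
  m = 1111 → c = 10111110, weight = 6.
Tally weights:
  weight 0: 1 codewords.
  weight 1: 1 codewords.
  weight 2: 1 codewords.
  weight 3: 2 codewords.
  weight 4: 3 codewords.
  weight 5: 5 codewords.
  weight 6: 3 codewords.
Minimum distance d = smallest w > 0 with A_w > 0 = 1.
Sanity: Σ A_w = 16 = 2^4 = 16 ✓.


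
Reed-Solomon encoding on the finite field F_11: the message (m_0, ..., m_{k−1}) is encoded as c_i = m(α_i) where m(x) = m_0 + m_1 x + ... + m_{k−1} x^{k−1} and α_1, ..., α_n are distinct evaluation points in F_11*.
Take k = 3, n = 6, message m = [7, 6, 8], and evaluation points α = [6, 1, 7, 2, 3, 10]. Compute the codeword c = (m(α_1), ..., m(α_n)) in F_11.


c = [1, 10, 1, 7, 9, 9]

Message polynomial: m(x) = 7 + 6·x + 8·x^2 (mod 11).
For each evaluation point α_i, compute m(α_i) mod 11:
  α_1 = 6: Horner steps 8 → 10 → 1, so m(6) = 1.
  α_2 = 1: Horner steps 8 → 3 → 10, so m(1) = 10.
  α_3 = 7: Horner steps 8 → 7 → 1, so m(7) = 1.
  α_4 = 2: Horner steps 8 → 0 → 7, so m(2) = 7.
  α_5 = 3: Horner steps 8 → 8 → 9, so m(3) = 9.
  α_6 = 10: Horner steps 8 → 9 → 9, so m(10) = 9.
Codeword c = [1, 10, 1, 7, 9, 9] ∈ F_11^6.


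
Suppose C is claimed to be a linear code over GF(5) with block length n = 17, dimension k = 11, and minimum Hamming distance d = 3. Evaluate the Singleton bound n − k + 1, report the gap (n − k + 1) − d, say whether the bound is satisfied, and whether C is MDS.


Singleton RHS = n − k + 1 = 7, slack = 4, bound satisfied, not MDS.

Singleton bound: d ≤ n − k + 1.
Here n = 17, k = 11, so n − k + 1 = 7.
Given d = 3, check d ≤ 7: YES.
Slack = (n − k + 1) − d = 4.
The code is NOT MDS (slack = 4 > 0).
Description: the claimed parameters are [17, 11, 3]_5; such a code would be non-MDS.


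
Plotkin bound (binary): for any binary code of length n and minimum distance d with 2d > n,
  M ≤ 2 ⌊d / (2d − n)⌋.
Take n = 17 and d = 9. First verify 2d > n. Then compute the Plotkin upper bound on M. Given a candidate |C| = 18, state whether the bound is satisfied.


Plotkin bound M ≤ 18; given |C| = 18 ≤ bound (satisfied).

Check applicability: 2d = 18, n = 17.
2d − n = 1 > 0, so Plotkin applies.
Compute d/(2d−n) = 9/1 ≈ 9.0000.
⌊d/(2d−n)⌋ = 9.
Plotkin bound: M ≤ 2·9 = 18.
Given |C| = 18, check: satisfied.
This |C| is at the Plotkin bound.


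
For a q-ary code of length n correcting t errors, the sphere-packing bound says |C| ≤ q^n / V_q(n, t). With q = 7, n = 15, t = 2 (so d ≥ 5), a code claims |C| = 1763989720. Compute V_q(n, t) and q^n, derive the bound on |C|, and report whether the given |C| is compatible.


V_q(n, t) = 3871, q^n = 4747561509943, Hamming bound = 1226443169, |C| = 1763989720 > bound (violated).

Step 1: Compute V_q(n, t) = Σ_{j=0}^2 C(n, j) (q−1)^j.
  j = 0: C(15,0)·(6)^0 = 1·1 = 1.
  j = 1: C(15,1)·(6)^1 = 15·6 = 90.
  j = 2: C(15,2)·(6)^2 = 105·36 = 3780.
  V_q(n, t) = 1 + 90 + 3780 = 3871.
Step 2: q^n = 7^15 = 4747561509943.
Step 3: Hamming bound ⌊q^n / V_q(n,t)⌋ = ⌊4747561509943/3871⌋ = 1226443169.
Step 4: Compare |C| = 1763989720 to 1226443169: violated.
The claimed |C| lies above the Hamming bound, so no 7-ary code of length 15 with d ≥ 5 can have 1763989720 codewords.


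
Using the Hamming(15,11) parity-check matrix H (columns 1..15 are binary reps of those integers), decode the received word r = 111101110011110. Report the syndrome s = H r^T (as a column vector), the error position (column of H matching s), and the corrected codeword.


s = (1, 0, 0, 1)^T, error position = 9, corrected codeword c = 111101111011110

Compute s = H r^T mod 2 one row at a time:
  s_1 = 1 + 0 + 0 + 1 + 1 + 1 + 1 + 0 = 5 ≡ 1 (mod 2).
  s_2 = 1 + 0 + 1 + 1 + 1 + 1 + 1 + 0 = 6 ≡ 0 (mod 2).
  s_3 = 1 + 1 + 1 + 1 + 0 + 1 + 1 + 0 = 6 ≡ 0 (mod 2).
  s_4 = 1 + 1 + 0 + 1 + 0 + 1 + 1 + 0 = 5 ≡ 1 (mod 2).
s = (1, 0, 0, 1)^T — this equals column 9 of H (binary 1001), so error is at position 9.
Correct: flip bit 9 of r = 111101110011110 to get c = 111101111011110.


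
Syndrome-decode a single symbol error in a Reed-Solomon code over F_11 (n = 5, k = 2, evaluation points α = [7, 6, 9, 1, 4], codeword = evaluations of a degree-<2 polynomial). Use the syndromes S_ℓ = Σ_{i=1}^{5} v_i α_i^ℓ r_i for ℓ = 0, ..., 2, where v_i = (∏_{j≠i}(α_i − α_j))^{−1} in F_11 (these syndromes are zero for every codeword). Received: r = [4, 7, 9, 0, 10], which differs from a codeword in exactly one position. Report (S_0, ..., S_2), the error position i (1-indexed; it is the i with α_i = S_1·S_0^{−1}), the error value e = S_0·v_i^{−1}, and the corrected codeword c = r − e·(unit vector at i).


S = (7, 6, 2), error at position 5, error magnitude e = 8, c = [4, 7, 9, 0, 2].

Step 1: column multipliers v_i = (∏_{j≠i}(α_i − α_j))^{−1} mod 11.
  i = 1 (α = 7): (7−6)(7−9)(7−1)(7−4) = 1·(−2)·6·3 = −36 ≡ 8, so v_1 = 8^{−1} = 7 (mod 11).
  i = 2 (α = 6): (6−7)(6−9)(6−1)(6−4) = (−1)·(−3)·5·2 = 30 ≡ 8, so v_2 = 8^{−1} = 7 (mod 11).
  i = 3 (α = 9): (9−7)(9−6)(9−1)(9−4) = 2·3·8·5 = 240 ≡ 9, so v_3 = 9^{−1} = 5 (mod 11).
  i = 4 (α = 1): (1−7)(1−6)(1−9)(1−4) = (−6)·(−5)·(−8)·(−3) = 720 ≡ 5, so v_4 = 5^{−1} = 9 (mod 11).
  i = 5 (α = 4): (4−7)(4−6)(4−9)(4−1) = (−3)·(−2)·(−5)·3 = −90 ≡ 9, so v_5 = 9^{−1} = 5 (mod 11).
  v = [7, 7, 5, 9, 5].
Step 2: syndromes of r = [4, 7, 9, 0, 10] (all sums mod 11).
  S_0 = Σ v_i r_i = 7·4 + 7·7 + 5·9 + 9·0 + 5·10 = 172 ≡ 7.
  S_1 = Σ v_i α_i r_i = 7·7·4 + 7·6·7 + 5·9·9 + 9·1·0 + 5·4·10 = 1095 ≡ 6.
  α_i^2 mod 11 = [5, 3, 4, 1, 5].
  S_2 = Σ v_i α_i^2 r_i = 7·5·4 + 7·3·7 + 5·4·9 + 9·1·0 + 5·5·10 = 717 ≡ 2.
  S = (7, 6, 2) ≠ 0, so r is not a codeword (an error is present).
Step 3: locate the error. For a single error e at position i, S_ℓ = v_i·e·α_i^ℓ, so α_err = S_1/S_0.
  S_0^{−1} = 7^{−1} = 8 (mod 11), so α_err = 6·8 = 48 ≡ 4 = α_5. Error position i = 5.
  Consistency check: S_2/S_1 = 2·2 = 4 ≡ 4 = α_err ✓ (single-error assumption holds).
Step 4: error magnitude e = S_0/v_5 = S_0·∏_{j≠5}(α_5 − α_j) = 7·9 = 63 ≡ 8 (mod 11).
Step 5: correct position 5: c_5 = r_5 − e = 10 − 8 ≡ 2 (mod 11). Hence c = [4, 7, 9, 0, 2].
  Check: interpolating c through the α_i gives m(x) = 3 + 8·x (degree < 2) with m(α_i) = c_i for every i, so c is indeed a codeword.


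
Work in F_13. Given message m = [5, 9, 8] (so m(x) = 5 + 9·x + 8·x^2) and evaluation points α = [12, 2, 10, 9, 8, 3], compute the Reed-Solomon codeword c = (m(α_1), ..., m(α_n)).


c = [4, 3, 11, 6, 4, 0]

Message polynomial: m(x) = 5 + 9·x + 8·x^2 (mod 13).
For each evaluation point α_i, compute m(α_i) mod 13:
  α_1 = 12: Horner steps 8 → 1 → 4, so m(12) = 4.
  α_2 = 2: Horner steps 8 → 12 → 3, so m(2) = 3.
  α_3 = 10: Horner steps 8 → 11 → 11, so m(10) = 11.
  α_4 = 9: Horner steps 8 → 3 → 6, so m(9) = 6.
  α_5 = 8: Horner steps 8 → 8 → 4, so m(8) = 4.
  α_6 = 3: Horner steps 8 → 7 → 0, so m(3) = 0.
Codeword c = [4, 3, 11, 6, 4, 0] ∈ F_13^6.


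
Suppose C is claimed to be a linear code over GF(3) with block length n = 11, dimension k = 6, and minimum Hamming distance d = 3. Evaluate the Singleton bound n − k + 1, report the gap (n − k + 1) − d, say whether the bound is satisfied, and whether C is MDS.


Singleton RHS = n − k + 1 = 6, slack = 3, bound satisfied, not MDS.

Singleton bound: d ≤ n − k + 1.
Here n = 11, k = 6, so n − k + 1 = 6.
Given d = 3, check d ≤ 6: YES.
Slack = (n − k + 1) − d = 3.
The code is NOT MDS (slack = 3 > 0).
Description: the claimed parameters are [11, 6, 3]_3; such a code would be non-MDS.


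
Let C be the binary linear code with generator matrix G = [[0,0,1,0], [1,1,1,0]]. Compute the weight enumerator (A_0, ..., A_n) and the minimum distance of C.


Weight distribution: A_0 = 1, A_1 = 1, A_2 = 1, A_3 = 1. Minimum distance d = 1.

Enumerate all 2^2 = 4 messages m ∈ F_2^2.
For each, compute codeword c = mG in F_2^4, then tally its weight.
  m = 00 → c = 0000, weight = 0.
  m = 10 → c = 0010, weight = 1.
  m = 01 → c = 1110, weight = 3.
  m = 11 → c = 1100, weight = 2.
Tally weights:
  weight 0: 1 codewords.
  weight 1: 1 codewords.
  weight 2: 1 codewords.
  weight 3: 1 codewords.
Minimum distance d = smallest w > 0 with A_w > 0 = 1.
Sanity: Σ A_w = 4 = 2^2 = 4 ✓.


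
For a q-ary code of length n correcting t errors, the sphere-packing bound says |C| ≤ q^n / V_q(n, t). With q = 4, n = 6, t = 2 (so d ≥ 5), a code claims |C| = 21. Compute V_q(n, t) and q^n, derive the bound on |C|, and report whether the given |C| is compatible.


V_q(n, t) = 154, q^n = 4096, Hamming bound = 26, |C| = 21 ≤ bound (satisfied).

Step 1: Compute V_q(n, t) = Σ_{j=0}^2 C(n, j) (q−1)^j.
  j = 0: C(6,0)·(3)^0 = 1·1 = 1.
  j = 1: C(6,1)·(3)^1 = 6·3 = 18.
  j = 2: C(6,2)·(3)^2 = 15·9 = 135.
  V_q(n, t) = 1 + 18 + 135 = 154.
Step 2: q^n = 4^6 = 4096.
Step 3: Hamming bound ⌊q^n / V_q(n,t)⌋ = ⌊4096/154⌋ = 26.
Step 4: Compare |C| = 21 to 26: satisfied.
The claimed |C| lies below the Hamming bound.


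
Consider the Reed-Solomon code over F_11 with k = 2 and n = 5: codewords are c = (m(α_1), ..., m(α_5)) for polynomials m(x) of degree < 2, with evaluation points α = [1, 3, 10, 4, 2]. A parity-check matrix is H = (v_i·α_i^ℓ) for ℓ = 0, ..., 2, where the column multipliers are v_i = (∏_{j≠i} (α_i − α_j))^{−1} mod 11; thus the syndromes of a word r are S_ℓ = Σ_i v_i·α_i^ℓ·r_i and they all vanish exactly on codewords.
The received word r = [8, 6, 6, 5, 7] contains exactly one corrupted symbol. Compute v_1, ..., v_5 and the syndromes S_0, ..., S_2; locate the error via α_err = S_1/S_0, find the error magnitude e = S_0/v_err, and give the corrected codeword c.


S = (4, 7, 4), error at position 3, error magnitude e = 7, c = [8, 6, 10, 5, 7].

Step 1: column multipliers v_i = (∏_{j≠i}(α_i − α_j))^{−1} mod 11.
  i = 1 (α = 1): (1−3)(1−10)(1−4)(1−2) = (−2)·(−9)·(−3)·(−1) = 54 ≡ 10, so v_1 = 10^{−1} = 10 (mod 11).
  i = 2 (α = 3): (3−1)(3−10)(3−4)(3−2) = 2·(−7)·(−1)·1 = 14 ≡ 3, so v_2 = 3^{−1} = 4 (mod 11).
  i = 3 (α = 10): (10−1)(10−3)(10−4)(10−2) = 9·7·6·8 = 3024 ≡ 10, so v_3 = 10^{−1} = 10 (mod 11).
  i = 4 (α = 4): (4−1)(4−3)(4−10)(4−2) = 3·1·(−6)·2 = −36 ≡ 8, so v_4 = 8^{−1} = 7 (mod 11).
  i = 5 (α = 2): (2−1)(2−3)(2−10)(2−4) = 1·(−1)·(−8)·(−2) = −16 ≡ 6, so v_5 = 6^{−1} = 2 (mod 11).
  v = [10, 4, 10, 7, 2].
Step 2: syndromes of r = [8, 6, 6, 5, 7] (all sums mod 11).
  S_0 = Σ v_i r_i = 10·8 + 4·6 + 10·6 + 7·5 + 2·7 = 213 ≡ 4.
  S_1 = Σ v_i α_i r_i = 10·1·8 + 4·3·6 + 10·10·6 + 7·4·5 + 2·2·7 = 920 ≡ 7.
  α_i^2 mod 11 = [1, 9, 1, 5, 4].
  S_2 = Σ v_i α_i^2 r_i = 10·1·8 + 4·9·6 + 10·1·6 + 7·5·5 + 2·4·7 = 587 ≡ 4.
  S = (4, 7, 4) ≠ 0, so r is not a codeword (an error is present).
Step 3: locate the error. For a single error e at position i, S_ℓ = v_i·e·α_i^ℓ, so α_err = S_1/S_0.
  S_0^{−1} = 4^{−1} = 3 (mod 11), so α_err = 7·3 = 21 ≡ 10 = α_3. Error position i = 3.
  Consistency check: S_2/S_1 = 4·8 = 32 ≡ 10 = α_err ✓ (single-error assumption holds).
Step 4: error magnitude e = S_0/v_3 = S_0·∏_{j≠3}(α_3 − α_j) = 4·10 = 40 ≡ 7 (mod 11).
Step 5: correct position 3: c_3 = r_3 − e = 6 − 7 ≡ 10 (mod 11). Hence c = [8, 6, 10, 5, 7].
  Check: interpolating c through the α_i gives m(x) = 9 + 10·x (degree < 2) with m(α_i) = c_i for every i, so c is indeed a codeword.


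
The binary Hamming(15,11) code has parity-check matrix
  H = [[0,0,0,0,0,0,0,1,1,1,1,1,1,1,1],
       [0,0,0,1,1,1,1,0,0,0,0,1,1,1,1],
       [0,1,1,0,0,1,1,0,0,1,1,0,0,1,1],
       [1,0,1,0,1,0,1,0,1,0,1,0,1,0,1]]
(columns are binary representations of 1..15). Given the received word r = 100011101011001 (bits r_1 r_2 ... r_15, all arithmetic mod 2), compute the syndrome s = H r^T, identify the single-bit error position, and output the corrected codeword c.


s = (0, 1, 0, 0)^T, error position = 4, corrected codeword c = 100111101011001

Compute s = H r^T mod 2 one row at a time:
  s_1 = 0 + 1 + 0 + 1 + 1 + 0 + 0 + 1 = 4 ≡ 0 (mod 2).
  s_2 = 0 + 1 + 1 + 1 + 1 + 0 + 0 + 1 = 5 ≡ 1 (mod 2).
  s_3 = 0 + 0 + 1 + 1 + 0 + 1 + 0 + 1 = 4 ≡ 0 (mod 2).
  s_4 = 1 + 0 + 1 + 1 + 1 + 1 + 0 + 1 = 6 ≡ 0 (mod 2).
s = (0, 1, 0, 0)^T — this equals column 4 of H (binary 0100), so error is at position 4.
Correct: flip bit 4 of r = 100011101011001 to get c = 100111101011001.


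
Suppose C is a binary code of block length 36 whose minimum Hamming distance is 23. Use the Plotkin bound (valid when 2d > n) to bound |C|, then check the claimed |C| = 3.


Plotkin bound M ≤ 4; given |C| = 3 ≤ bound (satisfied).

Check applicability: 2d = 46, n = 36.
2d − n = 10 > 0, so Plotkin applies.
Compute d/(2d−n) = 23/10 ≈ 2.3000.
⌊d/(2d−n)⌋ = 2.
Plotkin bound: M ≤ 2·2 = 4.
Given |C| = 3, check: satisfied.
This |C| is below the Plotkin bound.


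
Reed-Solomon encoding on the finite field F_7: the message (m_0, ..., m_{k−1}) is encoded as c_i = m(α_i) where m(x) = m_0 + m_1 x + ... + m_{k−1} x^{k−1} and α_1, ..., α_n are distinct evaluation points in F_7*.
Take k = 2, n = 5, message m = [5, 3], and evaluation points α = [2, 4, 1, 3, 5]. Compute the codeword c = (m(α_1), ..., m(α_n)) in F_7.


c = [4, 3, 1, 0, 6]

Message polynomial: m(x) = 5 + 3·x (mod 7).
For each evaluation point α_i, compute m(α_i) mod 7:
  α_1 = 2: Horner steps 3 → 4, so m(2) = 4.
  α_2 = 4: Horner steps 3 → 3, so m(4) = 3.
  α_3 = 1: Horner steps 3 → 1, so m(1) = 1.
  α_4 = 3: Horner steps 3 → 0, so m(3) = 0.
  α_5 = 5: Horner steps 3 → 6, so m(5) = 6.
Codeword c = [4, 3, 1, 0, 6] ∈ F_7^5.


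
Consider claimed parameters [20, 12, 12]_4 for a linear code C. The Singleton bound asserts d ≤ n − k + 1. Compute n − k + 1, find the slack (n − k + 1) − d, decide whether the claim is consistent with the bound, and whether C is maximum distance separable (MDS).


Singleton RHS = n − k + 1 = 9, slack = -3, bound violated (no such code; not MDS).

Singleton bound: d ≤ n − k + 1.
Here n = 20, k = 12, so n − k + 1 = 9.
Given d = 12, check d ≤ 9: NO.
Slack = (n − k + 1) − d = -3.
The slack is negative: d = 12 exceeds n − k + 1 = 9 by 3, so the Singleton bound is violated and no linear [20, 12, 12]_4 code can exist. In particular it is not MDS (MDS requires d = n − k + 1 exactly).
Description: the claimed parameters are [20, 12, 12]_4; such a code would be impossible (violates the Singleton bound).


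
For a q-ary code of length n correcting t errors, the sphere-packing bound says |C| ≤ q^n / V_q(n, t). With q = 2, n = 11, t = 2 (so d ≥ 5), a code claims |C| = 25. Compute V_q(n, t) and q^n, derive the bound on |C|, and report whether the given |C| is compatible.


V_q(n, t) = 67, q^n = 2048, Hamming bound = 30, |C| = 25 ≤ bound (satisfied).

Step 1: Compute V_q(n, t) = Σ_{j=0}^2 C(n, j) (q−1)^j.
  j = 0: C(11,0)·(1)^0 = 1·1 = 1.
  j = 1: C(11,1)·(1)^1 = 11·1 = 11.
  j = 2: C(11,2)·(1)^2 = 55·1 = 55.
  V_q(n, t) = 1 + 11 + 55 = 67.
Step 2: q^n = 2^11 = 2048.
Step 3: Hamming bound ⌊q^n / V_q(n,t)⌋ = ⌊2048/67⌋ = 30.
Step 4: Compare |C| = 25 to 30: satisfied.
The claimed |C| lies below the Hamming bound.


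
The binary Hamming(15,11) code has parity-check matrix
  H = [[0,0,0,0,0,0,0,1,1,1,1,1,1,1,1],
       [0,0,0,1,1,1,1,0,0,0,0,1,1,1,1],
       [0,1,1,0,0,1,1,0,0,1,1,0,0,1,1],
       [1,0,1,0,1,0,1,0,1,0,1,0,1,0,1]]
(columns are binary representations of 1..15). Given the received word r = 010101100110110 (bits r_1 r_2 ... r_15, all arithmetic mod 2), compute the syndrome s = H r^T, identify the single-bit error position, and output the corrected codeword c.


s = (0, 1, 0, 1)^T, error position = 5, corrected codeword c = 010111100110110

Compute s = H r^T mod 2 one row at a time:
  s_1 = 0 + 0 + 1 + 1 + 0 + 1 + 1 + 0 = 4 ≡ 0 (mod 2).
  s_2 = 1 + 0 + 1 + 1 + 0 + 1 + 1 + 0 = 5 ≡ 1 (mod 2).
  s_3 = 1 + 0 + 1 + 1 + 1 + 1 + 1 + 0 = 6 ≡ 0 (mod 2).
  s_4 = 0 + 0 + 0 + 1 + 0 + 1 + 1 + 0 = 3 ≡ 1 (mod 2).
s = (0, 1, 0, 1)^T — this equals column 5 of H (binary 0101), so error is at position 5.
Correct: flip bit 5 of r = 010101100110110 to get c = 010111100110110.


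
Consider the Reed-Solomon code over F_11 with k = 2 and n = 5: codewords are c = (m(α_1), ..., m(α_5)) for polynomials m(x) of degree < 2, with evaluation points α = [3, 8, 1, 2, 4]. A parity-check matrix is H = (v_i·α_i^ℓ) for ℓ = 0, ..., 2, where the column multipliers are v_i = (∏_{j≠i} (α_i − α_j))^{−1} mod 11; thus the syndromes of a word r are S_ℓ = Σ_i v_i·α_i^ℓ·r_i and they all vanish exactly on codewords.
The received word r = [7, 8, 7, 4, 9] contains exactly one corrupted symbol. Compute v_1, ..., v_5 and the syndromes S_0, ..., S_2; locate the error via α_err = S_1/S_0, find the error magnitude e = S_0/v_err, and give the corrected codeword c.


S = (5, 4, 1), error at position 1, error magnitude e = 6, c = [1, 8, 7, 4, 9].

Step 1: column multipliers v_i = (∏_{j≠i}(α_i − α_j))^{−1} mod 11.
  i = 1 (α = 3): (3−8)(3−1)(3−2)(3−4) = (−5)·2·1·(−1) = 10 ≡ 10, so v_1 = 10^{−1} = 10 (mod 11).
  i = 2 (α = 8): (8−3)(8−1)(8−2)(8−4) = 5·7·6·4 = 840 ≡ 4, so v_2 = 4^{−1} = 3 (mod 11).
  i = 3 (α = 1): (1−3)(1−8)(1−2)(1−4) = (−2)·(−7)·(−1)·(−3) = 42 ≡ 9, so v_3 = 9^{−1} = 5 (mod 11).
  i = 4 (α = 2): (2−3)(2−8)(2−1)(2−4) = (−1)·(−6)·1·(−2) = −12 ≡ 10, so v_4 = 10^{−1} = 10 (mod 11).
  i = 5 (α = 4): (4−3)(4−8)(4−1)(4−2) = 1·(−4)·3·2 = −24 ≡ 9, so v_5 = 9^{−1} = 5 (mod 11).
  v = [10, 3, 5, 10, 5].
Step 2: syndromes of r = [7, 8, 7, 4, 9] (all sums mod 11).
  S_0 = Σ v_i r_i = 10·7 + 3·8 + 5·7 + 10·4 + 5·9 = 214 ≡ 5.
  S_1 = Σ v_i α_i r_i = 10·3·7 + 3·8·8 + 5·1·7 + 10·2·4 + 5·4·9 = 697 ≡ 4.
  α_i^2 mod 11 = [9, 9, 1, 4, 5].
  S_2 = Σ v_i α_i^2 r_i = 10·9·7 + 3·9·8 + 5·1·7 + 10·4·4 + 5·5·9 = 1266 ≡ 1.
  S = (5, 4, 1) ≠ 0, so r is not a codeword (an error is present).
Step 3: locate the error. For a single error e at position i, S_ℓ = v_i·e·α_i^ℓ, so α_err = S_1/S_0.
  S_0^{−1} = 5^{−1} = 9 (mod 11), so α_err = 4·9 = 36 ≡ 3 = α_1. Error position i = 1.
  Consistency check: S_2/S_1 = 1·3 = 3 ≡ 3 = α_err ✓ (single-error assumption holds).
Step 4: error magnitude e = S_0/v_1 = S_0·∏_{j≠1}(α_1 − α_j) = 5·10 = 50 ≡ 6 (mod 11).
Step 5: correct position 1: c_1 = r_1 − e = 7 − 6 ≡ 1 (mod 11). Hence c = [1, 8, 7, 4, 9].
  Check: interpolating c through the α_i gives m(x) = 10 + 8·x (degree < 2) with m(α_i) = c_i for every i, so c is indeed a codeword.
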